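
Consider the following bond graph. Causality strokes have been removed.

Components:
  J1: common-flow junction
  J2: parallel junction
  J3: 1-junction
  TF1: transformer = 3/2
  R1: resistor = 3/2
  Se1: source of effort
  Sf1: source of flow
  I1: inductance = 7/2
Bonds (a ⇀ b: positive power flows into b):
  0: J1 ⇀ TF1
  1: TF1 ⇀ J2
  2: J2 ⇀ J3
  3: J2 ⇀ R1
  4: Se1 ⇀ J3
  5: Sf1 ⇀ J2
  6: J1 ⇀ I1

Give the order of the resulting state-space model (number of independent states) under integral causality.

1  (I1 all integral)

b4 |J3  (Se1 fixes effort; stroke away)
b5 |Sf1  (Sf1: flow source, stroke at near end)
b2 |J2  (only one flow-in slot at J3)
b1 |TF1  (J2 effort already set via bond 2)
b3 |R1  (0-jn J2 has e-setter on 2)
b0 |J1  (TF1 one-in-one-out from 1)
b6 |I1  (J1 needs exactly one f-in)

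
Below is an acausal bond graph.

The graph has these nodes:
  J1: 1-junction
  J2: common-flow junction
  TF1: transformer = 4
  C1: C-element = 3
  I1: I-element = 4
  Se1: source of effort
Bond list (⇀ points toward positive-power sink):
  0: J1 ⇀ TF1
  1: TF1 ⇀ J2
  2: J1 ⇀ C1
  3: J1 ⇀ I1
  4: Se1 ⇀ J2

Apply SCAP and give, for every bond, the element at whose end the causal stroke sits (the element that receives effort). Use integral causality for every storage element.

β4 →J2  (source Se1 imposes e)
β1 →TF1  (only one flow-in slot at J2)
β0 →J1  (TF1: transformer flips bond 1)
β2 →J1  (C1 integral (e out))
β3 →I1  (J1 needs exactly one f-in)

b0 →J1
b1 →TF1
b2 →J1
b3 →I1
b4 →J2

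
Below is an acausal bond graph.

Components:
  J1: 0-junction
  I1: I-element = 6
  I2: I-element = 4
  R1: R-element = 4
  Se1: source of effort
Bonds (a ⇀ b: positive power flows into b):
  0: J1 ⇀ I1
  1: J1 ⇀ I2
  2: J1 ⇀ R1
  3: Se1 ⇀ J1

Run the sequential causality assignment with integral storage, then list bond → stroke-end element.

β0 stroke at I1
β1 stroke at I2
β2 stroke at R1
β3 stroke at J1

β3 →J1  (source Se1 imposes e)
β0 →I1  (J1 effort already set via bond 3)
β1 →I2  (J1 effort already set via bond 3)
β2 →R1  (0-jn J1 has e-setter on 3)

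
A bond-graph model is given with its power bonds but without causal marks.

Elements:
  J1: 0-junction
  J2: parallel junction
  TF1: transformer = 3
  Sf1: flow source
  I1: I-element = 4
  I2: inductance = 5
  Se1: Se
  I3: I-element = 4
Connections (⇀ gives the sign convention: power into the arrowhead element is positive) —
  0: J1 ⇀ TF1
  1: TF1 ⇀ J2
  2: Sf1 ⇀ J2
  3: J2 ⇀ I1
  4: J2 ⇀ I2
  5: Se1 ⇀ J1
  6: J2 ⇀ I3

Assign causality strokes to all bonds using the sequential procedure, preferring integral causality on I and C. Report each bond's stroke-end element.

β2 stroke at Sf1  (source Sf1 imposes f)
β5 stroke at J1  (Se1 fixes effort; stroke away)
β0 stroke at TF1  (0-jn J1 has e-setter on 5)
β1 stroke at J2  (TF TF1: opposite of bond 0)
β3 stroke at I1  (J2: bond 1 brought effort, rest push out)
β4 stroke at I2  (J2 effort already set via bond 1)
β6 stroke at I3  (J2 effort already set via bond 1)

#0 →TF1
#1 →J2
#2 →Sf1
#3 →I1
#4 →I2
#5 →J1
#6 →I3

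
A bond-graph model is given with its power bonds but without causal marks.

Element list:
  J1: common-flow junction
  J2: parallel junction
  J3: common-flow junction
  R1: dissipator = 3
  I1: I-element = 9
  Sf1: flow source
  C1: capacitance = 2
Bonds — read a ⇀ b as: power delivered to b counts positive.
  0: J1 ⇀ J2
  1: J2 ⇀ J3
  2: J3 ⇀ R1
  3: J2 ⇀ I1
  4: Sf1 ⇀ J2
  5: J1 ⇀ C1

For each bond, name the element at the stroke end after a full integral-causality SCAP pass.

#0 stroke at J2
#1 stroke at J3
#2 stroke at R1
#3 stroke at I1
#4 stroke at Sf1
#5 stroke at J1

#4 stroke at Sf1  (source Sf1 imposes f)
#3 stroke at I1  (I1 outputs flow p/I1)
#5 stroke at J1  (C1 outputs effort q/C1)
#0 stroke at J2  (J1 needs exactly one f-in)
#1 stroke at J3  (J2 effort already set via bond 0)
#2 stroke at R1  (only one flow-in slot at J3)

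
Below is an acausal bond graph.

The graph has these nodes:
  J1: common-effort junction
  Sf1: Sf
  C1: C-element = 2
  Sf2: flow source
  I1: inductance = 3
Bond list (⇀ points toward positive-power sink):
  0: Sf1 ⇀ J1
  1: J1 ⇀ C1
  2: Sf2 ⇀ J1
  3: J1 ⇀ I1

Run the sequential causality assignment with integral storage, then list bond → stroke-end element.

#0 |Sf1  (Sf1: flow source, stroke at near end)
#2 |Sf2  (Sf2 (Sf) sets flow on bond)
#1 |J1  (C1: C, integral causality)
#3 |I1  (0-jn J1 has e-setter on 1)

β0 |Sf1
β1 |J1
β2 |Sf2
β3 |I1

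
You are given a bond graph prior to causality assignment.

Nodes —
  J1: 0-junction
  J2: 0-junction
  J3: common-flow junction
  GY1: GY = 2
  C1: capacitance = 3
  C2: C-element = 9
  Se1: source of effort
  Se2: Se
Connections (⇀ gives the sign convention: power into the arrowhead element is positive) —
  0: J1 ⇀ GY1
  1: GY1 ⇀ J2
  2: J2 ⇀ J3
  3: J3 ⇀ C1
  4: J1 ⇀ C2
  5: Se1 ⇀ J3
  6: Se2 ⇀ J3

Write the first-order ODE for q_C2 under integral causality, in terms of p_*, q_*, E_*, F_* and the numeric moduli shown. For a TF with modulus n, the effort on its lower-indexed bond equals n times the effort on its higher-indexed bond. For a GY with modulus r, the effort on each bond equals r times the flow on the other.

b5 stroke→J3  (Se1: effort source, stroke at far end)
b6 stroke→J3  (Se2: effort source, stroke at far end)
b3 stroke→J3  (C1 integral (e out))
b2 stroke→J2  (closing 1-jn rule on J3)
b1 stroke→GY1  (0-jn J2 has e-setter on 2)
b0 stroke→GY1  (through GY1, causality inverts; strokes same side of GY1)
b4 stroke→J1  (J1: last free bond brings effort in)

dq_C2/dt = E_Se1/2 + E_Se2/2 - q_C1/6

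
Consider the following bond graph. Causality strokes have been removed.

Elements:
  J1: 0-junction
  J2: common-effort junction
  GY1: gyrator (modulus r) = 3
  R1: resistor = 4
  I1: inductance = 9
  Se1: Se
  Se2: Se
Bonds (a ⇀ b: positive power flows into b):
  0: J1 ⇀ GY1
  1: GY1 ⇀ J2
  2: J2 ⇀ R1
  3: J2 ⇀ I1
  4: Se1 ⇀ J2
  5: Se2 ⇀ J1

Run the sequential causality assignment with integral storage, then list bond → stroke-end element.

#4 →J2  (Se1: effort source, stroke at far end)
#5 →J1  (Se2: effort source, stroke at far end)
#0 →GY1  (common-e at J1 fixed by 5)
#1 →GY1  (J2: bond 4 brought effort, rest push out)
#2 →R1  (common-e at J2 fixed by 4)
#3 →I1  (common-e at J2 fixed by 4)

bond 0 stroke→GY1
bond 1 stroke→GY1
bond 2 stroke→R1
bond 3 stroke→I1
bond 4 stroke→J2
bond 5 stroke→J1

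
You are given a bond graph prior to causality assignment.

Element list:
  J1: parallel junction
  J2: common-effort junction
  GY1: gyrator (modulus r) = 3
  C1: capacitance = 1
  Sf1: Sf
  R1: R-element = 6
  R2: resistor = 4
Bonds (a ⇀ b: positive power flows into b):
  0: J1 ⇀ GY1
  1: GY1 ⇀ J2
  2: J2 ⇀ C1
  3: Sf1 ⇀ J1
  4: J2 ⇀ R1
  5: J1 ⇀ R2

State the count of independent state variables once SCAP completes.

β3 stroke at Sf1  (Sf1 (Sf) sets flow on bond)
β2 stroke at J2  (C1 integral (e out))
β1 stroke at GY1  (0-jn J2 has e-setter on 2)
β4 stroke at R1  (J2: bond 2 brought effort, rest push out)
β0 stroke at GY1  (through GY1, causality inverts; strokes same side of GY1)
β5 stroke at J1  (only one effort-in slot at J1)

1  (C1 all integral)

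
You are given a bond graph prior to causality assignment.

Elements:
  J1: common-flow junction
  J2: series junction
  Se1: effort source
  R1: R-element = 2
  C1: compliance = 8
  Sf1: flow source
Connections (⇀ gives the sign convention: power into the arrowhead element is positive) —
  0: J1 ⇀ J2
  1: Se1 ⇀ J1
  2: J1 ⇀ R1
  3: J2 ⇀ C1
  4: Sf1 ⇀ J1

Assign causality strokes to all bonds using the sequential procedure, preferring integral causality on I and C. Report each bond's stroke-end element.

β1 stroke at J1  (Se1: effort source, stroke at far end)
β4 stroke at Sf1  (Sf1 fixes flow; stroke at Sf1)
β0 stroke at J1  (J1 flow already set via bond 4)
β2 stroke at J1  (J1 flow already set via bond 4)
β3 stroke at J2  (J2 flow already set via bond 0)

bond 0 stroke→J1
bond 1 stroke→J1
bond 2 stroke→J1
bond 3 stroke→J2
bond 4 stroke→Sf1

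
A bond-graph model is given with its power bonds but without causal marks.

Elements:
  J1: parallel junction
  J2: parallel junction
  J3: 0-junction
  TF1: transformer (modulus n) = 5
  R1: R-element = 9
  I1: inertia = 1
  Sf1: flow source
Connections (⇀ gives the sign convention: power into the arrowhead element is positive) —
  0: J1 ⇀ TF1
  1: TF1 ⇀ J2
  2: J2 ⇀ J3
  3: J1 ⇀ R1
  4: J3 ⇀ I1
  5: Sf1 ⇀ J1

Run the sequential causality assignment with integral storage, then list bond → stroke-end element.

bond 5 |Sf1  (source Sf1 imposes f)
bond 4 |I1  (I1: I, integral causality)
bond 2 |J3  (only one effort-in slot at J3)
bond 1 |J2  (J2 needs exactly one e-in)
bond 0 |TF1  (through TF1, causality passes straight; one stroke at TF1)
bond 3 |J1  (J1 needs exactly one e-in)

#0 stroke at TF1
#1 stroke at J2
#2 stroke at J3
#3 stroke at J1
#4 stroke at I1
#5 stroke at Sf1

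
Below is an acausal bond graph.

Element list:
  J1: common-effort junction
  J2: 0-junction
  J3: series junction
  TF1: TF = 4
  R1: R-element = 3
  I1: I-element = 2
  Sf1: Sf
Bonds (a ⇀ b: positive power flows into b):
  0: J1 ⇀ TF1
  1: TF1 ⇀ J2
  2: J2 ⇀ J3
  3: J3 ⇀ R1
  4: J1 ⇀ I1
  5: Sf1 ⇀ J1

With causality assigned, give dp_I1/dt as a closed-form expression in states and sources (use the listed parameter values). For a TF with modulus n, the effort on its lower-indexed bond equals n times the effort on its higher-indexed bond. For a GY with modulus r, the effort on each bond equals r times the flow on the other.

dp_I1/dt = 48*F_Sf1 - 24*p_I1

β5 stroke→Sf1  (Sf1 (Sf) sets flow on bond)
β4 stroke→I1  (I1 outputs flow p/I1)
β0 stroke→J1  (J1 needs exactly one e-in)
β1 stroke→TF1  (TF1: transformer flips bond 0)
β2 stroke→J2  (J2 needs exactly one e-in)
β3 stroke→J3  (1-jn J3 has f-setter on 2)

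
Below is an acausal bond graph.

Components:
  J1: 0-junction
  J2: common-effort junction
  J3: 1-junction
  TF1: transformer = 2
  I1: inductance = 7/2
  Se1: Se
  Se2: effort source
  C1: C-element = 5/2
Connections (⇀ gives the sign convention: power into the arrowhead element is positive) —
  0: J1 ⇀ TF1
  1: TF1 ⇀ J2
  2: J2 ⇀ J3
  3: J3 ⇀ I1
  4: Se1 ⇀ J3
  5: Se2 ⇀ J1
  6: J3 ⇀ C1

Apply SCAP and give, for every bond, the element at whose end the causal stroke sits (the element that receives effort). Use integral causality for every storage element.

β0 stroke at TF1
β1 stroke at J2
β2 stroke at J3
β3 stroke at I1
β4 stroke at J3
β5 stroke at J1
β6 stroke at J3

b4 stroke→J3  (source Se1 imposes e)
b5 stroke→J1  (Se2 fixes effort; stroke away)
b0 stroke→TF1  (J1 effort already set via bond 5)
b1 stroke→J2  (through TF1, causality passes straight; one stroke at TF1)
b2 stroke→J3  (common-e at J2 fixed by 1)
b3 stroke→I1  (I1: I, integral causality)
b6 stroke→J3  (common-f at J3 fixed by 3)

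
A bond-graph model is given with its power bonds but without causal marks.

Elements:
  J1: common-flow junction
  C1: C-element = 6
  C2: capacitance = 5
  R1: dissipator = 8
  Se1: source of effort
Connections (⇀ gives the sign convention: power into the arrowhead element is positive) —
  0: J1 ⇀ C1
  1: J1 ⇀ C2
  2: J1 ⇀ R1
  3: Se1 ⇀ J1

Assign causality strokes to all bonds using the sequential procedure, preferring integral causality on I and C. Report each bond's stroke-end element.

bond 0 stroke→J1
bond 1 stroke→J1
bond 2 stroke→R1
bond 3 stroke→J1

β3 |J1  (source Se1 imposes e)
β0 |J1  (C1 integral (e out))
β1 |J1  (C2: C, integral causality)
β2 |R1  (J1 needs exactly one f-in)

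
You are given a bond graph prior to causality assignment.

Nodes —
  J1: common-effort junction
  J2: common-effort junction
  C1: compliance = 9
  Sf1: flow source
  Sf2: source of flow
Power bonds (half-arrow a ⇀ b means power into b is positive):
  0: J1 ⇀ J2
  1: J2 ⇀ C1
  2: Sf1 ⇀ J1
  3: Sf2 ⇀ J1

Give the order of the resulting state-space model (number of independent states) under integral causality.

#2 |Sf1  (Sf1 (Sf) sets flow on bond)
#3 |Sf2  (Sf2 fixes flow; stroke at Sf2)
#0 |J1  (J1 needs exactly one e-in)
#1 |J2  (J2 needs exactly one e-in)

1  (C1 all integral)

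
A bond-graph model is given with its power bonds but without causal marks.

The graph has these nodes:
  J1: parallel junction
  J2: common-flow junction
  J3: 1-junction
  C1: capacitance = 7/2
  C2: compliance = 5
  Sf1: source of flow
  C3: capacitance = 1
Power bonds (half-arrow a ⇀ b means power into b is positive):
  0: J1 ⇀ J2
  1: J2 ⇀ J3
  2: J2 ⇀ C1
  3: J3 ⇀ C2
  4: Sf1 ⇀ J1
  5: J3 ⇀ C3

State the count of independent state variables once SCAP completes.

b4 |Sf1  (Sf1 fixes flow; stroke at Sf1)
b0 |J1  (J1: last free bond brings effort in)
b1 |J2  (1-jn J2 has f-setter on 0)
b2 |J2  (common-f at J2 fixed by 0)
b3 |J3  (J3 flow already set via bond 1)
b5 |J3  (common-f at J3 fixed by 1)

3  (C1, C2, C3 all integral)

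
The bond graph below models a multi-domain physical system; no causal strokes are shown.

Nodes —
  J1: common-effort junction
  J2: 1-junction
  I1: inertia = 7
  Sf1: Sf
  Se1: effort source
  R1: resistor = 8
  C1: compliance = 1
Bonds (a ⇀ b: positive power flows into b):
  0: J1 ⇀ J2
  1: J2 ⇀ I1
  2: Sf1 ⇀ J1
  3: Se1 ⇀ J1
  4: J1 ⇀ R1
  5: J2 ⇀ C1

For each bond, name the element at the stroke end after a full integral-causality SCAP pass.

β2 stroke→Sf1  (Sf1 fixes flow; stroke at Sf1)
β3 stroke→J1  (Se1 (Se) sets effort on bond)
β0 stroke→J2  (0-jn J1 has e-setter on 3)
β4 stroke→R1  (J1 effort already set via bond 3)
β1 stroke→I1  (I1 integral (f out))
β5 stroke→J2  (J2 flow already set via bond 1)

#0 |J2
#1 |I1
#2 |Sf1
#3 |J1
#4 |R1
#5 |J2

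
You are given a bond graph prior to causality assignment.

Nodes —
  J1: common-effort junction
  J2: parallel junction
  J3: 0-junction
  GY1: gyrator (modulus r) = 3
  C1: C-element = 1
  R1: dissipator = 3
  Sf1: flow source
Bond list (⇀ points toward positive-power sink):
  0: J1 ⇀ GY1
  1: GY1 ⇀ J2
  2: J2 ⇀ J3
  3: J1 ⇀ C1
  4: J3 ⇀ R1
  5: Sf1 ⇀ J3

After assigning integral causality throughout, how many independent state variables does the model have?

bond 5 →Sf1  (source Sf1 imposes f)
bond 3 →J1  (C1: C, integral causality)
bond 0 →GY1  (J1: bond 3 brought effort, rest push out)
bond 1 →GY1  (through GY1, causality inverts; strokes same side of GY1)
bond 2 →J2  (J2 needs exactly one e-in)
bond 4 →J3  (only one effort-in slot at J3)

1  (C1 all integral)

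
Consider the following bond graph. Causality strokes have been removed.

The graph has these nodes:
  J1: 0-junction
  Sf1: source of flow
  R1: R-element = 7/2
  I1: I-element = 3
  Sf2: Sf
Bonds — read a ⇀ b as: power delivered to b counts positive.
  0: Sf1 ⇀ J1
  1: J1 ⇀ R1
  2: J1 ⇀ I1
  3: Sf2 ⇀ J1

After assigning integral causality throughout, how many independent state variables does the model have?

bond 0 →Sf1  (Sf1 fixes flow; stroke at Sf1)
bond 3 →Sf2  (Sf2 (Sf) sets flow on bond)
bond 2 →I1  (I1: I, integral causality)
bond 1 →J1  (only one effort-in slot at J1)

1  (I1 all integral)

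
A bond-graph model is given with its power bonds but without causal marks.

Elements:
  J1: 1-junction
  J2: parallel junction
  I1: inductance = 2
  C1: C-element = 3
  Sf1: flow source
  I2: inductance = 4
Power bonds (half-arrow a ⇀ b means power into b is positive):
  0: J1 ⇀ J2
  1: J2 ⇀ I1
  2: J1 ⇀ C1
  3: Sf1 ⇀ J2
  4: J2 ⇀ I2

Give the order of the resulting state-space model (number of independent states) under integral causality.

3  (C1, I1, I2 all integral)

#3 →Sf1  (Sf1 (Sf) sets flow on bond)
#1 →I1  (I1 integral (f out))
#2 →J1  (C1 outputs effort q/C1)
#0 →J2  (only one flow-in slot at J1)
#4 →I2  (J2 effort already set via bond 0)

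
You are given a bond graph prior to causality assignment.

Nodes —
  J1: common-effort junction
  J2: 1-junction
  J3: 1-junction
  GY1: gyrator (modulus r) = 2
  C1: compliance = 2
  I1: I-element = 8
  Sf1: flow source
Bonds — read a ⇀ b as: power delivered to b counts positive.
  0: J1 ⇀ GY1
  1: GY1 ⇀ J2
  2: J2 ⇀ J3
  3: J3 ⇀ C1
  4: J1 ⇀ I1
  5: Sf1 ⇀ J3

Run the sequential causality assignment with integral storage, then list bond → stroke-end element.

b0 →J1
b1 →J2
b2 →J3
b3 →J3
b4 →I1
b5 →Sf1

#5 stroke→Sf1  (Sf1: flow source, stroke at near end)
#2 stroke→J3  (common-f at J3 fixed by 5)
#3 stroke→J3  (1-jn J3 has f-setter on 5)
#1 stroke→J2  (1-jn J2 has f-setter on 2)
#0 stroke→J1  (GY1: gyrator matches bond 1)
#4 stroke→I1  (common-e at J1 fixed by 0)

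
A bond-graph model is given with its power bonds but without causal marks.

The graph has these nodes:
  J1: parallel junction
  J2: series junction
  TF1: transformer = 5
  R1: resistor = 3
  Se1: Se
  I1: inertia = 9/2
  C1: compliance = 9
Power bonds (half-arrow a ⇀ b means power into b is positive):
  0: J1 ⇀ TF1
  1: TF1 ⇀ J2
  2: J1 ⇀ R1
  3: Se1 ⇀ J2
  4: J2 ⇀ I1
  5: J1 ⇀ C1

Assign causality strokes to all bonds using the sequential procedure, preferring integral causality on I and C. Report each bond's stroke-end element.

#0 stroke at TF1
#1 stroke at J2
#2 stroke at R1
#3 stroke at J2
#4 stroke at I1
#5 stroke at J1

b3 →J2  (Se1 (Se) sets effort on bond)
b4 →I1  (I1: I, integral causality)
b1 →J2  (common-f at J2 fixed by 4)
b0 →TF1  (TF1 one-in-one-out from 1)
b5 →J1  (C1: C, integral causality)
b2 →R1  (J1: bond 5 brought effort, rest push out)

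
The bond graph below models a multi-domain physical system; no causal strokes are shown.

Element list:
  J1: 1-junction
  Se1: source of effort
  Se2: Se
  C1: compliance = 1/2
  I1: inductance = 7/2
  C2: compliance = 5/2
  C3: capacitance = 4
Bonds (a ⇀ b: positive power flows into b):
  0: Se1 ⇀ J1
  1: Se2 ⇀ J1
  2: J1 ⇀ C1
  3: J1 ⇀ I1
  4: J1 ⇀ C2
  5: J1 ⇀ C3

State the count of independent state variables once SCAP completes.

b0 |J1  (Se1 (Se) sets effort on bond)
b1 |J1  (Se2: effort source, stroke at far end)
b2 |J1  (C1: C, integral causality)
b3 |I1  (I1 integral (f out))
b4 |J1  (J1 flow already set via bond 3)
b5 |J1  (common-f at J1 fixed by 3)

4  (C1, C2, C3, I1 all integral)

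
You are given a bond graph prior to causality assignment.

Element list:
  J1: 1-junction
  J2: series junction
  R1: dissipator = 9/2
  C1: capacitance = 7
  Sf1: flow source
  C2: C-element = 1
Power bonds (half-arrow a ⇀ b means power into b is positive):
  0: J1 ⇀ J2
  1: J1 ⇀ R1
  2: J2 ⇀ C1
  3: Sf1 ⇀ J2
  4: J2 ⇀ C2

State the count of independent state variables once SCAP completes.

2  (C1, C2 all integral)

#3 |Sf1  (Sf1: flow source, stroke at near end)
#0 |J2  (J2 flow already set via bond 3)
#2 |J2  (1-jn J2 has f-setter on 3)
#4 |J2  (J2: bond 3 brought flow, rest push out)
#1 |J1  (1-jn J1 has f-setter on 0)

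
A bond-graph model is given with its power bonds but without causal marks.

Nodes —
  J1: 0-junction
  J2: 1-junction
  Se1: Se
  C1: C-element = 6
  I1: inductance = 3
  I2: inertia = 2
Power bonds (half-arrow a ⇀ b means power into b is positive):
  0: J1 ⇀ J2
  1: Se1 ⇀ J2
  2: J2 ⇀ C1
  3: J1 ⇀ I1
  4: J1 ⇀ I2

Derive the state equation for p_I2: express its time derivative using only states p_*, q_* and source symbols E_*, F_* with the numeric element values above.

dp_I2/dt = -E_Se1 + q_C1/6

b1 stroke→J2  (Se1 (Se) sets effort on bond)
b2 stroke→J2  (C1 integral (e out))
b0 stroke→J1  (J2: last free bond brings flow in)
b3 stroke→I1  (J1 effort already set via bond 0)
b4 stroke→I2  (J1 effort already set via bond 0)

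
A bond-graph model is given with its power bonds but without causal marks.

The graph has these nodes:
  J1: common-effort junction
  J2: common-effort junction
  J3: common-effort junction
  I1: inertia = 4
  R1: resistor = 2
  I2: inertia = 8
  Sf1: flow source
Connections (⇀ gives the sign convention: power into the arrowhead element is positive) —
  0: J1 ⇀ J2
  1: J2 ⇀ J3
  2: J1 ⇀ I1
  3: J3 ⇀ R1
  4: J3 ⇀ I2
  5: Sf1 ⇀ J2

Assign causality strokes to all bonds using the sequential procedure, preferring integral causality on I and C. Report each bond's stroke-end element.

bond 5 stroke→Sf1  (Sf1: flow source, stroke at near end)
bond 2 stroke→I1  (I1 integral (f out))
bond 0 stroke→J1  (only one effort-in slot at J1)
bond 1 stroke→J2  (closing 0-jn rule on J2)
bond 4 stroke→I2  (I2 outputs flow p/I2)
bond 3 stroke→J3  (J3: last free bond brings effort in)

b0 |J1
b1 |J2
b2 |I1
b3 |J3
b4 |I2
b5 |Sf1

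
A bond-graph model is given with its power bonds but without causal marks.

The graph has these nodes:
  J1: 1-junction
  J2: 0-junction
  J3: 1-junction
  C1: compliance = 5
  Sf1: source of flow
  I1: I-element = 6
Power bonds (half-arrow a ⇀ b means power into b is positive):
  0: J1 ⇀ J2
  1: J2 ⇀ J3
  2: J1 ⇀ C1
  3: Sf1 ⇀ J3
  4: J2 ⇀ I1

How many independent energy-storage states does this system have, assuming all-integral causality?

#3 →Sf1  (Sf1: flow source, stroke at near end)
#1 →J3  (J3: bond 3 brought flow, rest push out)
#2 →J1  (C1: C, integral causality)
#0 →J2  (J1 needs exactly one f-in)
#4 →I1  (J2: bond 0 brought effort, rest push out)

2  (C1, I1 all integral)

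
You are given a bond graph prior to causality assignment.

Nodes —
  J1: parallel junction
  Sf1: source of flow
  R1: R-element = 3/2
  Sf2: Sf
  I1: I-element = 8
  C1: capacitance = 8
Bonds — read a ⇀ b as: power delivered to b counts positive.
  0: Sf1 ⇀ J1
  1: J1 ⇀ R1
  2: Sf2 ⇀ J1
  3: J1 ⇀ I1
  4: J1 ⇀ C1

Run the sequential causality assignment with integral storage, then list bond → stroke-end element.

bond 0 |Sf1
bond 1 |R1
bond 2 |Sf2
bond 3 |I1
bond 4 |J1

#0 |Sf1  (Sf1 (Sf) sets flow on bond)
#2 |Sf2  (Sf2: flow source, stroke at near end)
#3 |I1  (I1 outputs flow p/I1)
#4 |J1  (C1 outputs effort q/C1)
#1 |R1  (0-jn J1 has e-setter on 4)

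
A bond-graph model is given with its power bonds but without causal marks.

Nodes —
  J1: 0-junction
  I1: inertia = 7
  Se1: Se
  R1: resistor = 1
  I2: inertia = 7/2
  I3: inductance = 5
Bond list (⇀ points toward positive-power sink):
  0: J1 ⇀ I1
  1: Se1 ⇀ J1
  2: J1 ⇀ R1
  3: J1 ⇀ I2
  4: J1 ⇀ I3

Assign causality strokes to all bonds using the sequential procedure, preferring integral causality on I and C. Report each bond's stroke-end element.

#0 stroke at I1
#1 stroke at J1
#2 stroke at R1
#3 stroke at I2
#4 stroke at I3

#1 →J1  (source Se1 imposes e)
#0 →I1  (J1: bond 1 brought effort, rest push out)
#2 →R1  (0-jn J1 has e-setter on 1)
#3 →I2  (0-jn J1 has e-setter on 1)
#4 →I3  (0-jn J1 has e-setter on 1)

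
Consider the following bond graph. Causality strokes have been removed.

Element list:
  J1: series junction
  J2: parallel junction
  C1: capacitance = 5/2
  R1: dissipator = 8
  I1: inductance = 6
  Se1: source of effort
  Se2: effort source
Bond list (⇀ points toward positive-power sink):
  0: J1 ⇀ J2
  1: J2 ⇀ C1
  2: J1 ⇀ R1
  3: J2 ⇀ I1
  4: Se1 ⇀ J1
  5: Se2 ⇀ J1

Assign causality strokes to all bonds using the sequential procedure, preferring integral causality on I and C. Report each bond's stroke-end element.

bond 0 stroke at J1
bond 1 stroke at J2
bond 2 stroke at R1
bond 3 stroke at I1
bond 4 stroke at J1
bond 5 stroke at J1

b4 |J1  (Se1 fixes effort; stroke away)
b5 |J1  (Se2 (Se) sets effort on bond)
b1 |J2  (C1 outputs effort q/C1)
b0 |J1  (J2: bond 1 brought effort, rest push out)
b3 |I1  (0-jn J2 has e-setter on 1)
b2 |R1  (closing 1-jn rule on J1)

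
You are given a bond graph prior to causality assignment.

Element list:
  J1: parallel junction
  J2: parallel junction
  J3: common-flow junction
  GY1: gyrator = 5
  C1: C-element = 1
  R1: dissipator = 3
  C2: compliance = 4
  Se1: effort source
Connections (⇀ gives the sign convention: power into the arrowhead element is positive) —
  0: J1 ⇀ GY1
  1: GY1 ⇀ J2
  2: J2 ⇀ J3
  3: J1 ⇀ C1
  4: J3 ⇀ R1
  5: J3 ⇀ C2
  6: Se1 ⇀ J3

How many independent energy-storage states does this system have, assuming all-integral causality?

2  (C1, C2 all integral)

#6 stroke→J3  (Se1 fixes effort; stroke away)
#3 stroke→J1  (prefer integral on C1)
#0 stroke→GY1  (J1: bond 3 brought effort, rest push out)
#1 stroke→GY1  (GY1 both-in/both-out from 0)
#2 stroke→J2  (J2 needs exactly one e-in)
#4 stroke→J3  (J3 flow already set via bond 2)
#5 stroke→J3  (J3: bond 2 brought flow, rest push out)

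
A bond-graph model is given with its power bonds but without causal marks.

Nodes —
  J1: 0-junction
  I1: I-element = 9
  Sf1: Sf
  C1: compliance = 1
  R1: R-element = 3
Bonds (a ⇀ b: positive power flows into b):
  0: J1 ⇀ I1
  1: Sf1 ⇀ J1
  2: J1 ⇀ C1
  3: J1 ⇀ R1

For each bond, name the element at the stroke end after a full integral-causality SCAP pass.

bond 0 stroke at I1
bond 1 stroke at Sf1
bond 2 stroke at J1
bond 3 stroke at R1

#1 stroke→Sf1  (Sf1 fixes flow; stroke at Sf1)
#0 stroke→I1  (prefer integral on I1)
#2 stroke→J1  (prefer integral on C1)
#3 stroke→R1  (J1 effort already set via bond 2)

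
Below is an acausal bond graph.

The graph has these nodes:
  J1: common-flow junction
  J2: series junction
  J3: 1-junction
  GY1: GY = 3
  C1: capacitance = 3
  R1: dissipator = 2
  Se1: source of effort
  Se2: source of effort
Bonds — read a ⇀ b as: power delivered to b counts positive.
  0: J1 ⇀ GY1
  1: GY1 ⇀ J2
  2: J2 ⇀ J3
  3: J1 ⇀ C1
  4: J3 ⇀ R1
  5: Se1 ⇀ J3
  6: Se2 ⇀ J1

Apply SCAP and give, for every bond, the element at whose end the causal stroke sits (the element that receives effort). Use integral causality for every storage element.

bond 5 stroke at J3  (source Se1 imposes e)
bond 6 stroke at J1  (Se2 (Se) sets effort on bond)
bond 3 stroke at J1  (C1: C, integral causality)
bond 0 stroke at GY1  (J1 needs exactly one f-in)
bond 1 stroke at GY1  (through GY1, causality inverts; strokes same side of GY1)
bond 2 stroke at J2  (J2: bond 1 brought flow, rest push out)
bond 4 stroke at J3  (J3: bond 2 brought flow, rest push out)

β0 →GY1
β1 →GY1
β2 →J2
β3 →J1
β4 →J3
β5 →J3
β6 →J1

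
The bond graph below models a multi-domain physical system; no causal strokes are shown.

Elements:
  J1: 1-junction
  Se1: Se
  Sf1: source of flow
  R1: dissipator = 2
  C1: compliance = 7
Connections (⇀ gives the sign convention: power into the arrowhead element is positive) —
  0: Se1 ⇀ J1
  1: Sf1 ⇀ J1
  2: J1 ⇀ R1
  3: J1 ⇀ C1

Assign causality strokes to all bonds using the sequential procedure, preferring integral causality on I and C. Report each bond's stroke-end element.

b0 stroke→J1  (Se1 fixes effort; stroke away)
b1 stroke→Sf1  (source Sf1 imposes f)
b2 stroke→J1  (common-f at J1 fixed by 1)
b3 stroke→J1  (J1: bond 1 brought flow, rest push out)

b0 |J1
b1 |Sf1
b2 |J1
b3 |J1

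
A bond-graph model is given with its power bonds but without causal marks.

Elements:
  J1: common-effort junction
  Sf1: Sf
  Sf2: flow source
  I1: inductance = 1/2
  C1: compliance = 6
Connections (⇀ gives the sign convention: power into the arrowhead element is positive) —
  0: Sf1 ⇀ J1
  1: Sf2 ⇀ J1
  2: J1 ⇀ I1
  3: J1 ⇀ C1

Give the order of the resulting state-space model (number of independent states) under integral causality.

2  (C1, I1 all integral)

bond 0 →Sf1  (Sf1 (Sf) sets flow on bond)
bond 1 →Sf2  (Sf2: flow source, stroke at near end)
bond 2 →I1  (I1 outputs flow p/I1)
bond 3 →J1  (only one effort-in slot at J1)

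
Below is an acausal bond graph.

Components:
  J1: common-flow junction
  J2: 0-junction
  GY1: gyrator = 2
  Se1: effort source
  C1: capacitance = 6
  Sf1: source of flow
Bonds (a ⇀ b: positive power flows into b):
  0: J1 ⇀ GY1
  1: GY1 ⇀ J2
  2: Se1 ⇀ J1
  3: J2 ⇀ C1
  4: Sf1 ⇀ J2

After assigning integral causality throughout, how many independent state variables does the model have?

b2 |J1  (Se1 (Se) sets effort on bond)
b4 |Sf1  (Sf1 (Sf) sets flow on bond)
b0 |GY1  (J1 needs exactly one f-in)
b1 |GY1  (through GY1, causality inverts; strokes same side of GY1)
b3 |J2  (J2: last free bond brings effort in)

1  (C1 all integral)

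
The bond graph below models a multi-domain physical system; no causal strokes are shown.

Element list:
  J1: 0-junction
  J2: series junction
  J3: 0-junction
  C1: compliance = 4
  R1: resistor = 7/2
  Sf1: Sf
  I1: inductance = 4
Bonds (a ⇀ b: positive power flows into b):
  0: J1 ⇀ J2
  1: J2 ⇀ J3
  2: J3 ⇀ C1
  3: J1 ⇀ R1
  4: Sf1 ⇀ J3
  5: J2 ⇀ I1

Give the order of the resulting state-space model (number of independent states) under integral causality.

2  (C1, I1 all integral)

β4 stroke at Sf1  (Sf1 (Sf) sets flow on bond)
β2 stroke at J3  (C1 outputs effort q/C1)
β1 stroke at J2  (0-jn J3 has e-setter on 2)
β5 stroke at I1  (I1 outputs flow p/I1)
β0 stroke at J2  (J2: bond 5 brought flow, rest push out)
β3 stroke at J1  (closing 0-jn rule on J1)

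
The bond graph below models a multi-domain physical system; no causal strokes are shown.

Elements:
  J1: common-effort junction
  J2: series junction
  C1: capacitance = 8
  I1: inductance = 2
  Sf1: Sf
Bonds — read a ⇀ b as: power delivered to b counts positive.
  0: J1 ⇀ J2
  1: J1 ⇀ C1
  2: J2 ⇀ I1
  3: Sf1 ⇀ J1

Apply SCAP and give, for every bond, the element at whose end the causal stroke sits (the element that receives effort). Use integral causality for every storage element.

#3 stroke→Sf1  (source Sf1 imposes f)
#1 stroke→J1  (prefer integral on C1)
#0 stroke→J2  (J1 effort already set via bond 1)
#2 stroke→I1  (J2: last free bond brings flow in)

b0 |J2
b1 |J1
b2 |I1
b3 |Sf1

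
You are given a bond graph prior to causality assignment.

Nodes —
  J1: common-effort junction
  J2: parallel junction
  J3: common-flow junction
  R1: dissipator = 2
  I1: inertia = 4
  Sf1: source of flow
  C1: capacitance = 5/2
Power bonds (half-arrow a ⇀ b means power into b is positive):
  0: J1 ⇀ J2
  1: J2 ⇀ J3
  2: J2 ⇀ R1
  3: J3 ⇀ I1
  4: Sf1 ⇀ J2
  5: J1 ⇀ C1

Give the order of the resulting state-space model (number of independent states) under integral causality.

#4 stroke→Sf1  (Sf1 (Sf) sets flow on bond)
#3 stroke→I1  (I1: I, integral causality)
#1 stroke→J3  (J3: bond 3 brought flow, rest push out)
#5 stroke→J1  (C1: C, integral causality)
#0 stroke→J2  (J1 effort already set via bond 5)
#2 stroke→R1  (J2: bond 0 brought effort, rest push out)

2  (C1, I1 all integral)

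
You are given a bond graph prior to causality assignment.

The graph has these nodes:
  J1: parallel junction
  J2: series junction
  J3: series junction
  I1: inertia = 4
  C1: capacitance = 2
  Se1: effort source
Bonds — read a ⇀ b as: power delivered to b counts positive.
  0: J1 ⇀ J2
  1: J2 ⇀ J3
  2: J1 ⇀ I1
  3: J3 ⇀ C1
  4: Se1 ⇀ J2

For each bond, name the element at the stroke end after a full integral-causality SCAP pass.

β0 stroke→J1
β1 stroke→J2
β2 stroke→I1
β3 stroke→J3
β4 stroke→J2

β4 stroke→J2  (Se1 (Se) sets effort on bond)
β2 stroke→I1  (I1: I, integral causality)
β0 stroke→J1  (J1: last free bond brings effort in)
β1 stroke→J2  (J2: bond 0 brought flow, rest push out)
β3 stroke→J3  (J3 flow already set via bond 1)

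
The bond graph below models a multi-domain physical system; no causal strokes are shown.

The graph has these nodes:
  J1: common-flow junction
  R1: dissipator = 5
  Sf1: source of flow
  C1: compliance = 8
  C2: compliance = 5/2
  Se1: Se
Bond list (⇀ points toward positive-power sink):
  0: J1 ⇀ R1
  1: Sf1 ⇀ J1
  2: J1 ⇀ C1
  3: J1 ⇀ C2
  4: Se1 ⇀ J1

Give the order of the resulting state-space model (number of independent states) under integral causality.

bond 1 →Sf1  (Sf1 (Sf) sets flow on bond)
bond 4 →J1  (Se1: effort source, stroke at far end)
bond 0 →J1  (J1 flow already set via bond 1)
bond 2 →J1  (1-jn J1 has f-setter on 1)
bond 3 →J1  (J1: bond 1 brought flow, rest push out)

2  (C1, C2 all integral)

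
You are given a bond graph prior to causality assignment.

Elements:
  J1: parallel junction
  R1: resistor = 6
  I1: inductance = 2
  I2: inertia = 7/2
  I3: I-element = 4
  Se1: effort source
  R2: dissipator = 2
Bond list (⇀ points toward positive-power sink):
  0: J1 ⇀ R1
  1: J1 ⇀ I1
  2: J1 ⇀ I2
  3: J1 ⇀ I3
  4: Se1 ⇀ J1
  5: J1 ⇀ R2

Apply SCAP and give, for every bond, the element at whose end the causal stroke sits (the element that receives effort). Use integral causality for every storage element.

b0 stroke→R1
b1 stroke→I1
b2 stroke→I2
b3 stroke→I3
b4 stroke→J1
b5 stroke→R2

#4 stroke→J1  (Se1: effort source, stroke at far end)
#0 stroke→R1  (J1: bond 4 brought effort, rest push out)
#1 stroke→I1  (J1 effort already set via bond 4)
#2 stroke→I2  (common-e at J1 fixed by 4)
#3 stroke→I3  (common-e at J1 fixed by 4)
#5 stroke→R2  (common-e at J1 fixed by 4)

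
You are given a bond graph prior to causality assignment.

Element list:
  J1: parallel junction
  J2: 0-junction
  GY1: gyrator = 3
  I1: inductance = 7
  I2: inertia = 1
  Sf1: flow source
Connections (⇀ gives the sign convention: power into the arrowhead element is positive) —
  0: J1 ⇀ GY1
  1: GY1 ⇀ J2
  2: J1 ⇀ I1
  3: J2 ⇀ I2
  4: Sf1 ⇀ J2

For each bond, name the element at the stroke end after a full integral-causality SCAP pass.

bond 0 |J1
bond 1 |J2
bond 2 |I1
bond 3 |I2
bond 4 |Sf1

#4 stroke at Sf1  (source Sf1 imposes f)
#2 stroke at I1  (prefer integral on I1)
#0 stroke at J1  (J1 needs exactly one e-in)
#1 stroke at J2  (through GY1, causality inverts; strokes same side of GY1)
#3 stroke at I2  (J2 effort already set via bond 1)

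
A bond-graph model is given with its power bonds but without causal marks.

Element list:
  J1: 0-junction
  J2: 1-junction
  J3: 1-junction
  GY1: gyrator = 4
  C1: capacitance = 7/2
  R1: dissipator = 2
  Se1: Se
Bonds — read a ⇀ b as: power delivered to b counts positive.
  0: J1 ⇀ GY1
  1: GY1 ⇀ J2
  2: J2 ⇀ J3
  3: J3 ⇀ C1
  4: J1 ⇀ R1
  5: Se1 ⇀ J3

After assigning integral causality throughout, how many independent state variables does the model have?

1  (C1 all integral)

#5 stroke at J3  (Se1 (Se) sets effort on bond)
#3 stroke at J3  (C1: C, integral causality)
#2 stroke at J2  (J3: last free bond brings flow in)
#1 stroke at GY1  (J2 needs exactly one f-in)
#0 stroke at GY1  (GY1 both-in/both-out from 1)
#4 stroke at J1  (J1: last free bond brings effort in)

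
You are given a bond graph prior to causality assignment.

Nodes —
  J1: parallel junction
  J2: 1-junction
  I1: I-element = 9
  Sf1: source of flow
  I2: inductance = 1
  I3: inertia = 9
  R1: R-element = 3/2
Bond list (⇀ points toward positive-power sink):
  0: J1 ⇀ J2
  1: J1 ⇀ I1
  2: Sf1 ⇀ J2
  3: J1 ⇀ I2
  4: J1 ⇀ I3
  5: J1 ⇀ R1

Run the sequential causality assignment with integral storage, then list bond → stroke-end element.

bond 0 |J2
bond 1 |I1
bond 2 |Sf1
bond 3 |I2
bond 4 |I3
bond 5 |J1

#2 stroke at Sf1  (Sf1: flow source, stroke at near end)
#0 stroke at J2  (J2: bond 2 brought flow, rest push out)
#1 stroke at I1  (I1: I, integral causality)
#3 stroke at I2  (prefer integral on I2)
#4 stroke at I3  (prefer integral on I3)
#5 stroke at J1  (J1: last free bond brings effort in)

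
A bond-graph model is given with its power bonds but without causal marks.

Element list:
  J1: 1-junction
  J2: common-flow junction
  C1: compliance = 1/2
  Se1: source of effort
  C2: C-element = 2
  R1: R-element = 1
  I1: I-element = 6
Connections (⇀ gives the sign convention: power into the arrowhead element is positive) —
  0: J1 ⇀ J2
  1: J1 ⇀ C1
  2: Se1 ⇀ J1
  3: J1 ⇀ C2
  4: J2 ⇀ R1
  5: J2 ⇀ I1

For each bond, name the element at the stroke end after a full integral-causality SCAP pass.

#2 →J1  (Se1 (Se) sets effort on bond)
#1 →J1  (C1 integral (e out))
#3 →J1  (C2: C, integral causality)
#0 →J2  (J1 needs exactly one f-in)
#5 →I1  (prefer integral on I1)
#4 →J2  (J2 flow already set via bond 5)

#0 stroke at J2
#1 stroke at J1
#2 stroke at J1
#3 stroke at J1
#4 stroke at J2
#5 stroke at I1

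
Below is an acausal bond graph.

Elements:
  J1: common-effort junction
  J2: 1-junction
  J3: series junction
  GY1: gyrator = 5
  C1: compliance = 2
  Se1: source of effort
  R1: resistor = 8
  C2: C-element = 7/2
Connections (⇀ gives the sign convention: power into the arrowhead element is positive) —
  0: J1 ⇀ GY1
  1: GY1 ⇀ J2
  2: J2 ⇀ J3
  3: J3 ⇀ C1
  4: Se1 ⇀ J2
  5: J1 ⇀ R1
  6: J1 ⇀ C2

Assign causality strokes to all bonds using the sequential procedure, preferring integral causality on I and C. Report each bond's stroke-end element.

bond 0 →GY1
bond 1 →GY1
bond 2 →J2
bond 3 →J3
bond 4 →J2
bond 5 →R1
bond 6 →J1

β4 stroke at J2  (source Se1 imposes e)
β3 stroke at J3  (C1 integral (e out))
β2 stroke at J2  (only one flow-in slot at J3)
β1 stroke at GY1  (closing 1-jn rule on J2)
β0 stroke at GY1  (GY GY1: same side as bond 1)
β6 stroke at J1  (prefer integral on C2)
β5 stroke at R1  (J1: bond 6 brought effort, rest push out)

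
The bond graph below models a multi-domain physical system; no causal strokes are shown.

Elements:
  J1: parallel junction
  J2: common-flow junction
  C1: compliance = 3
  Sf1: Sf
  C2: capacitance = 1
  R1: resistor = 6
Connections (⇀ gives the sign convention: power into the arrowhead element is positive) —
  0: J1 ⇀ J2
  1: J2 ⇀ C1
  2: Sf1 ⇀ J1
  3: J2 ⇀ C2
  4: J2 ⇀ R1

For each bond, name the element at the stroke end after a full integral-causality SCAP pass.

bond 0 |J1
bond 1 |J2
bond 2 |Sf1
bond 3 |J2
bond 4 |J2

#2 |Sf1  (Sf1: flow source, stroke at near end)
#0 |J1  (closing 0-jn rule on J1)
#1 |J2  (J2 flow already set via bond 0)
#3 |J2  (J2: bond 0 brought flow, rest push out)
#4 |J2  (common-f at J2 fixed by 0)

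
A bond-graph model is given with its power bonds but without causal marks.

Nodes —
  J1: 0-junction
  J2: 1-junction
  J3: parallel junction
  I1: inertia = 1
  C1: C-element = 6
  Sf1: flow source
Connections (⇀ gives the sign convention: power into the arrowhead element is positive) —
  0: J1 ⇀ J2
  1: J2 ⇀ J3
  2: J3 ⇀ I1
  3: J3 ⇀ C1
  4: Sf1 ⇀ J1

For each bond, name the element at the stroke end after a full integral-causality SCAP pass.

β0 →J1
β1 →J2
β2 →I1
β3 →J3
β4 →Sf1

bond 4 stroke at Sf1  (source Sf1 imposes f)
bond 0 stroke at J1  (J1: last free bond brings effort in)
bond 1 stroke at J2  (J2 flow already set via bond 0)
bond 2 stroke at I1  (I1 integral (f out))
bond 3 stroke at J3  (closing 0-jn rule on J3)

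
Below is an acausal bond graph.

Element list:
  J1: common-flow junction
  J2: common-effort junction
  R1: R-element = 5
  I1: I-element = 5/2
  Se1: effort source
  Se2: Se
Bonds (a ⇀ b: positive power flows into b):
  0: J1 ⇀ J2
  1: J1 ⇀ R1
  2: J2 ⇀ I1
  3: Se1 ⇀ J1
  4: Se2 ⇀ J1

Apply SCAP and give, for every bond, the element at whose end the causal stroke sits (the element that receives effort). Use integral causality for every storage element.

#3 stroke→J1  (Se1: effort source, stroke at far end)
#4 stroke→J1  (Se2 (Se) sets effort on bond)
#2 stroke→I1  (I1 outputs flow p/I1)
#0 stroke→J2  (J2: last free bond brings effort in)
#1 stroke→J1  (common-f at J1 fixed by 0)

#0 stroke→J2
#1 stroke→J1
#2 stroke→I1
#3 stroke→J1
#4 stroke→J1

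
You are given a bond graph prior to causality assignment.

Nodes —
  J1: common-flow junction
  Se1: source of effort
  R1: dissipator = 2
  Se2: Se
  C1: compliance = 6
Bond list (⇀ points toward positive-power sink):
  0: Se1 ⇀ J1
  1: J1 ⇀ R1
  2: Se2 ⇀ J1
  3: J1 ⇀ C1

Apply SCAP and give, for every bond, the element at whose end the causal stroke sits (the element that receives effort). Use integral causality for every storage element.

β0 stroke at J1
β1 stroke at R1
β2 stroke at J1
β3 stroke at J1

b0 →J1  (Se1 fixes effort; stroke away)
b2 →J1  (Se2 (Se) sets effort on bond)
b3 →J1  (C1: C, integral causality)
b1 →R1  (closing 1-jn rule on J1)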